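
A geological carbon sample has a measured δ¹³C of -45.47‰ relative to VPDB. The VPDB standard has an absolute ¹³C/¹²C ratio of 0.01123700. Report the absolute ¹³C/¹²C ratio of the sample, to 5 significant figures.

R_sample = R_standard × (δ¹³C/1000 + 1)
R_sample = 0.01123700 × (-45.47/1000 + 1) = 0.01123700 × 0.954530
R_sample = 0.0107261

0.010726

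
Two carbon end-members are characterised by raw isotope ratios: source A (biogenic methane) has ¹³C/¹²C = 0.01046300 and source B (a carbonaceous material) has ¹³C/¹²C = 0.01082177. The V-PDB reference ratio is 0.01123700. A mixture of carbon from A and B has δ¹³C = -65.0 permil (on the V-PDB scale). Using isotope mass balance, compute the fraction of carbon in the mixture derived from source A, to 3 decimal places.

δ_A = (0.01046300/0.01123700 − 1)×1000 = (0.931120 − 1)×1000 = -68.880 permil
δ_B = (0.01082177/0.01123700 − 1)×1000 = (0.963048 − 1)×1000 = -36.952 permil
f_A = (δ_mix − δ_B)/(δ_A − δ_B) = (-65.0 − (-36.952))/(-68.880 − (-36.952))
f_A = -28.048 / -31.928 = 0.8785

0.878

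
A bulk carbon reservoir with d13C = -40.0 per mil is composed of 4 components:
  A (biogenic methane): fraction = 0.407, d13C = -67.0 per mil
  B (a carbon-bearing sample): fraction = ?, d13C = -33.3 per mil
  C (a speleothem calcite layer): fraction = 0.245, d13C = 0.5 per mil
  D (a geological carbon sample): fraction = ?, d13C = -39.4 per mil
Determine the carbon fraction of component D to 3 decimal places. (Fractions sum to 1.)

Let f_D and f_B be the unknown fractions; fractions sum to 1 so f_D + f_B = 0.348.
Mass balance: Σ fᵢ·δᵢ = δ_bulk ⇒ f_D·(-39.4) + f_B·(-33.3) = -40.0 − (-27.146) = -12.854
Substitute f_B = 0.348 − f_D:
f_D·(-39.4 − -33.3) = -12.854 − 0.348×(-33.3) = -1.265
f_D = -1.265 / -6.1 = 0.2074

0.207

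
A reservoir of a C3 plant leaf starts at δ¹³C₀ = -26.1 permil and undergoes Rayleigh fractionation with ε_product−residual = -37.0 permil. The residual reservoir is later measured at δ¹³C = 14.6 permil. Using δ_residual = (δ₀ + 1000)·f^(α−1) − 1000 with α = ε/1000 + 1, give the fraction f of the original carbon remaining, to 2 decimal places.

0.33

α − 1 = ε/1000 = -0.0370
(δ_res + 1000)/(δ₀ + 1000) = (14.6 + 1000)/(-26.1 + 1000) = 1014.6/973.9 = 1.041791
f = 1.041791^(1/-0.0370) = exp(ln(1.041791)/-0.0370) = exp(0.04094/-0.0370)
f = exp(-1.1065) = 0.3307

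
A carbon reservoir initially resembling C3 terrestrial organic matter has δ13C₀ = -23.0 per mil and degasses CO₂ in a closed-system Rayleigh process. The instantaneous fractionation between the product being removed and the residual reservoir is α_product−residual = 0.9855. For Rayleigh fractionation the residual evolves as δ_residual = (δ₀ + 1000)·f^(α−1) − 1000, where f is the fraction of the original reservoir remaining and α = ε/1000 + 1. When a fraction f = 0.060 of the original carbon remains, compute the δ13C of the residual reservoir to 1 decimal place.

Rayleigh residual: δ_res = (δ₀ + 1000)·f^(α−1) − 1000
α − 1 = -0.01450
f^(α−1) = 0.060^(-0.01450) = 1.041638
δ_res = (-23.0 + 1000) × 1.041638 − 1000 = 1017.680 − 1000 = 17.68 per mil

17.7 per mil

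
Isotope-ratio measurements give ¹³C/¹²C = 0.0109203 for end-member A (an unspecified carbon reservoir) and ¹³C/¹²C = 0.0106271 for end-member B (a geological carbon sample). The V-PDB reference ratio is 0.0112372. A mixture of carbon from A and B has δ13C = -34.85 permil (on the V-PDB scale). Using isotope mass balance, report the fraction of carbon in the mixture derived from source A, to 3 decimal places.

0.745

δ_A = (0.0109203/0.0112372 − 1)×1000 = (0.971799 − 1)×1000 = -28.201 permil
δ_B = (0.0106271/0.0112372 − 1)×1000 = (0.945707 − 1)×1000 = -54.293 permil
f_A = (δ_mix − δ_B)/(δ_A − δ_B) = (-34.85 − (-54.293))/(-28.201 − (-54.293))
f_A = 19.443 / 26.092 = 0.7452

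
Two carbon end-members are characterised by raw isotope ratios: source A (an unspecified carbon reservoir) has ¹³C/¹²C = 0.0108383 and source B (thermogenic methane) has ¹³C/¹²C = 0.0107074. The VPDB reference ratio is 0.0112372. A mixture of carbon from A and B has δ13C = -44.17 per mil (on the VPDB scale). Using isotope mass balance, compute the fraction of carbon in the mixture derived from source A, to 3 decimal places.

0.256

δ_A = (0.0108383/0.0112372 − 1)×1000 = (0.964502 − 1)×1000 = -35.498 per mil
δ_B = (0.0107074/0.0112372 − 1)×1000 = (0.952853 − 1)×1000 = -47.147 per mil
f_A = (δ_mix − δ_B)/(δ_A − δ_B) = (-44.17 − (-47.147))/(-35.498 − (-47.147))
f_A = 2.977 / 11.649 = 0.2556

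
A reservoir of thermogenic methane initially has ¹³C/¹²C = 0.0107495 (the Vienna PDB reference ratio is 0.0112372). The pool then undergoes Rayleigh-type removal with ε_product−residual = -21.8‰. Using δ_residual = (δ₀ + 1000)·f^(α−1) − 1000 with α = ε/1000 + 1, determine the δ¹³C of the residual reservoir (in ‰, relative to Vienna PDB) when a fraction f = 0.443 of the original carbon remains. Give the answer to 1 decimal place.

δ₀ = (0.0107495/0.0112372 − 1)×1000 = (0.956600 − 1)×1000 = -43.400‰
α − 1 = ε/1000 = -0.0218
f^(α−1) = 0.443^(-0.0218) = 1.017908
δ_res = (-43.400 + 1000) × 1.017908 − 1000 = 973.730 − 1000 = -26.27‰

-26.3‰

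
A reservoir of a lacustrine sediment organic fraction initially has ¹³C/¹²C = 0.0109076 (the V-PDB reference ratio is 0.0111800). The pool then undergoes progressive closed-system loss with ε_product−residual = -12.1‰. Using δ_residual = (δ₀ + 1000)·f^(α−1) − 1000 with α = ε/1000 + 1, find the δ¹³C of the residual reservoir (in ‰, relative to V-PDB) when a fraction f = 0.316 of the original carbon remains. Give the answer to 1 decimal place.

-10.7‰

δ₀ = (0.0109076/0.0111800 − 1)×1000 = (0.975635 − 1)×1000 = -24.365‰
α − 1 = ε/1000 = -0.0121
f^(α−1) = 0.316^(-0.0121) = 1.014037
δ_res = (-24.365 + 1000) × 1.014037 − 1000 = 989.330 − 1000 = -10.67‰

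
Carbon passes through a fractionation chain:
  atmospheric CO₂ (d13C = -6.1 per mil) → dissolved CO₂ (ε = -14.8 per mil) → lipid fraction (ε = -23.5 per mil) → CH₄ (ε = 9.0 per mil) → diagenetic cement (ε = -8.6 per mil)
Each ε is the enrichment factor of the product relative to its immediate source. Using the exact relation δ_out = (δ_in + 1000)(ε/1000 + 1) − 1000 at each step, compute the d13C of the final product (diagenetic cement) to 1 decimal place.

step 1: δ = (-6.10 + 1000)·(-14.8/1000 + 1) − 1000 = -20.81 per mil
step 2: δ = (-20.81 + 1000)·(-23.5/1000 + 1) − 1000 = -43.82 per mil
step 3: δ = (-43.82 + 1000)·(9.0/1000 + 1) − 1000 = -35.22 per mil
step 4: δ = (-35.22 + 1000)·(-8.6/1000 + 1) − 1000 = -43.51 per mil

-43.5 per mil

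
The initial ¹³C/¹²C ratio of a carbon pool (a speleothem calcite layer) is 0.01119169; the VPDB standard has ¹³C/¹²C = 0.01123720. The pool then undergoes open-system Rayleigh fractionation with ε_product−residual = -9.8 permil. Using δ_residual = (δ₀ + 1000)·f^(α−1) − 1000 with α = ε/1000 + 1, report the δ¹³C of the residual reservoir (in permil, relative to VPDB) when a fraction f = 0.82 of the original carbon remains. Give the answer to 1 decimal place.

δ₀ = (0.01119169/0.01123720 − 1)×1000 = (0.995950 − 1)×1000 = -4.050 permil
α − 1 = ε/1000 = -0.0098
f^(α−1) = 0.82^(-0.0098) = 1.001947
δ_res = (-4.050 + 1000) × 1.001947 − 1000 = 997.889 − 1000 = -2.11 permil

-2.1 permil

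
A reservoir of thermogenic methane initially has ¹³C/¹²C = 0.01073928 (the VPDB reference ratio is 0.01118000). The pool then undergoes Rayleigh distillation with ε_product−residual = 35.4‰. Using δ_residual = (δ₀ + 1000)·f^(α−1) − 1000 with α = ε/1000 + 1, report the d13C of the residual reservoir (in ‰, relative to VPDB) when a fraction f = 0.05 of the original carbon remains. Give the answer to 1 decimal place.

-136.1‰

δ₀ = (0.01073928/0.01118000 − 1)×1000 = (0.960580 − 1)×1000 = -39.420‰
α − 1 = ε/1000 = 0.0354
f^(α−1) = 0.05^(0.0354) = 0.899381
δ_res = (-39.420 + 1000) × 0.899381 − 1000 = 863.927 − 1000 = -136.07‰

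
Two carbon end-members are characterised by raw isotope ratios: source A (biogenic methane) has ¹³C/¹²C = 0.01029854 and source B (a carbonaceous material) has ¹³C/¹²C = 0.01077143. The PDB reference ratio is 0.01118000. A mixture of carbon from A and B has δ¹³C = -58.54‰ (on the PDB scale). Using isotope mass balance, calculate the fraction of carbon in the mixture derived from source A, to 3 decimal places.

δ_A = (0.01029854/0.01118000 − 1)×1000 = (0.921157 − 1)×1000 = -78.843‰
δ_B = (0.01077143/0.01118000 − 1)×1000 = (0.963455 − 1)×1000 = -36.545‰
f_A = (δ_mix − δ_B)/(δ_A − δ_B) = (-58.54 − (-36.545))/(-78.843 − (-36.545))
f_A = -21.995 / -42.298 = 0.5200

0.520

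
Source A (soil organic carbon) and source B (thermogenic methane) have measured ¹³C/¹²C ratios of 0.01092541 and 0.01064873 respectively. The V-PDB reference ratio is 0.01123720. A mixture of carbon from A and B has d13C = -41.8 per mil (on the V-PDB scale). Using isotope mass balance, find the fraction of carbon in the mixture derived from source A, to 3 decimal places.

0.429

δ_A = (0.01092541/0.01123720 − 1)×1000 = (0.972254 − 1)×1000 = -27.746 per mil
δ_B = (0.01064873/0.01123720 − 1)×1000 = (0.947632 − 1)×1000 = -52.368 per mil
f_A = (δ_mix − δ_B)/(δ_A − δ_B) = (-41.8 − (-52.368))/(-27.746 − (-52.368))
f_A = 10.568 / 24.622 = 0.4292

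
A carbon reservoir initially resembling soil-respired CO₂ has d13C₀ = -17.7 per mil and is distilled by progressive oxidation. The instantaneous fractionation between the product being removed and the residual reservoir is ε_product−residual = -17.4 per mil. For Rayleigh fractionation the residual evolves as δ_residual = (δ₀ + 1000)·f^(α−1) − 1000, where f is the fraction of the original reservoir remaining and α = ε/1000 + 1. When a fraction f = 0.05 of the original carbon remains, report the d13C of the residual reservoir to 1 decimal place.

Rayleigh residual: δ_res = (δ₀ + 1000)·f^(α−1) − 1000
α = ε/1000 + 1 = 0.98260, so α − 1 = -0.01740
f^(α−1) = 0.05^(-0.01740) = 1.053508
δ_res = (-17.7 + 1000) × 1.053508 − 1000 = 1034.861 − 1000 = 34.86 per mil

34.9 per mil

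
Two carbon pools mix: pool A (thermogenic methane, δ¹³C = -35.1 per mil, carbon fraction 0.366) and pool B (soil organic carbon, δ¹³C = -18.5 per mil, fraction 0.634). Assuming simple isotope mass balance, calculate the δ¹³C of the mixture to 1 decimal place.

-24.6 per mil

δ_mix = f_A·δ_A + f_B·δ_B
δ_mix = 0.366 × (-35.1) + 0.634 × (-18.5)
δ_mix = -12.85 + -11.73 = -24.58 per mil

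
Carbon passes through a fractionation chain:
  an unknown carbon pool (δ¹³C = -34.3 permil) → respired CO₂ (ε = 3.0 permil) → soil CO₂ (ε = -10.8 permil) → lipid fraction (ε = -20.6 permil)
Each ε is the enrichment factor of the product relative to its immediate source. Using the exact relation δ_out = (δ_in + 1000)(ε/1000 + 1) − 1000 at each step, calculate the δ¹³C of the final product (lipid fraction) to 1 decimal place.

-61.6 permil

step 1: δ = (-34.30 + 1000)·(3.0/1000 + 1) − 1000 = -31.40 permil
step 2: δ = (-31.40 + 1000)·(-10.8/1000 + 1) − 1000 = -41.86 permil
step 3: δ = (-41.86 + 1000)·(-20.6/1000 + 1) − 1000 = -61.60 permil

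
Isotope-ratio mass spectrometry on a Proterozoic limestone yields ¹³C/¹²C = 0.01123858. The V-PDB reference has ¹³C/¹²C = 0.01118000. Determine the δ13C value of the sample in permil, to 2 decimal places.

δ13C = (R_sample / R_standard − 1) × 1000
R_sample / R_standard = 0.01123858 / 0.01118000 = 1.005240
δ13C = (1.005240 − 1) × 1000 = 5.240 permil

5.24 permil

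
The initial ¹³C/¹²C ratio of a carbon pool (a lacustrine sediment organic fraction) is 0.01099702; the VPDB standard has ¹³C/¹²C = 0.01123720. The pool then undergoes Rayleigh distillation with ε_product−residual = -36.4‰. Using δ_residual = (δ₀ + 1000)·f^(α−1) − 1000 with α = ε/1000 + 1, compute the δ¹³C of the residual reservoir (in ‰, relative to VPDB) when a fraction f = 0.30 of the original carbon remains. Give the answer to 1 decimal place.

22.5‰

δ₀ = (0.01099702/0.01123720 − 1)×1000 = (0.978626 − 1)×1000 = -21.374‰
α − 1 = ε/1000 = -0.0364
f^(α−1) = 0.30^(-0.0364) = 1.044799
δ_res = (-21.374 + 1000) × 1.044799 − 1000 = 1022.468 − 1000 = 22.47‰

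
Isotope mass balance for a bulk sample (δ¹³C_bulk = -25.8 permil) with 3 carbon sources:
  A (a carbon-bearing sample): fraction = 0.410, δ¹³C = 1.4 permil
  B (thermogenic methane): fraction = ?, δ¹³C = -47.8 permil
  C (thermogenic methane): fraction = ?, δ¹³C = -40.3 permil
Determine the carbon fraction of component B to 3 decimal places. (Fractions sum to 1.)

0.346

Let f_B and f_C be the unknown fractions; fractions sum to 1 so f_B + f_C = 0.590.
Mass balance: Σ fᵢ·δᵢ = δ_bulk ⇒ f_B·(-47.8) + f_C·(-40.3) = -25.8 − (0.574) = -26.374
Substitute f_C = 0.590 − f_B:
f_B·(-47.8 − -40.3) = -26.374 − 0.590×(-40.3) = -2.597
f_B = -2.597 / -7.5 = 0.3463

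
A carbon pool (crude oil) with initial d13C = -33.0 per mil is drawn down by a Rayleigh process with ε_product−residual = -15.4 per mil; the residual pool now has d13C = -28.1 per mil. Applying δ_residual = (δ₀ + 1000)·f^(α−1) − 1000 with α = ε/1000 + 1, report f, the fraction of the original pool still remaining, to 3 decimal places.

α − 1 = ε/1000 = -0.0154
(δ_res + 1000)/(δ₀ + 1000) = (-28.1 + 1000)/(-33.0 + 1000) = 971.9/967.0 = 1.005067
f = 1.005067^(1/-0.0154) = exp(ln(1.005067)/-0.0154) = exp(0.00505/-0.0154)
f = exp(-0.3282) = 0.7202

0.720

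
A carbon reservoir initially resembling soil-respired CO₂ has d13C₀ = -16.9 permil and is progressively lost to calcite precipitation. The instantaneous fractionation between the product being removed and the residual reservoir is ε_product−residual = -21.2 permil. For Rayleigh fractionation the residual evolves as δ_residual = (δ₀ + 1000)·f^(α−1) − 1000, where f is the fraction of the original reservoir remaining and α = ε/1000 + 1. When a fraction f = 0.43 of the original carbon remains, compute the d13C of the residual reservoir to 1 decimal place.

0.8 permil

Rayleigh residual: δ_res = (δ₀ + 1000)·f^(α−1) − 1000
α = ε/1000 + 1 = 0.97880, so α − 1 = -0.02120
f^(α−1) = 0.43^(-0.02120) = 1.018053
δ_res = (-16.9 + 1000) × 1.018053 − 1000 = 1000.848 − 1000 = 0.85 permil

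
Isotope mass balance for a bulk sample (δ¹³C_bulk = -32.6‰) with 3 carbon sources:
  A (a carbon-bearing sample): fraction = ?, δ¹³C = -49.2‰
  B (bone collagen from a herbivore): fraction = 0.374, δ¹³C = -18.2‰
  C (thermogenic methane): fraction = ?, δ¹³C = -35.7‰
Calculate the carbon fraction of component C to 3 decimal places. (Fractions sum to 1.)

Let f_C and f_A be the unknown fractions; fractions sum to 1 so f_C + f_A = 0.626.
Mass balance: Σ fᵢ·δᵢ = δ_bulk ⇒ f_C·(-35.7) + f_A·(-49.2) = -32.6 − (-6.807) = -25.793
Substitute f_A = 0.626 − f_C:
f_C·(-35.7 − -49.2) = -25.793 − 0.626×(-49.2) = 5.006
f_C = 5.006 / 13.5 = 0.3708

0.371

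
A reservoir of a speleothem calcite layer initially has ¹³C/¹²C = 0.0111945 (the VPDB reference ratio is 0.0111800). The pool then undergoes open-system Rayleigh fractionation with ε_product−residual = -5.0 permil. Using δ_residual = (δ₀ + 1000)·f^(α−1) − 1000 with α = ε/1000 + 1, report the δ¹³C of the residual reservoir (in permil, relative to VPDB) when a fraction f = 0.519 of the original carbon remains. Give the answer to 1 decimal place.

4.6 permil

δ₀ = (0.0111945/0.0111800 − 1)×1000 = (1.001297 − 1)×1000 = 1.297 permil
α − 1 = ε/1000 = -0.0050
f^(α−1) = 0.519^(-0.0050) = 1.003285
δ_res = (1.297 + 1000) × 1.003285 − 1000 = 1004.586 − 1000 = 4.59 permil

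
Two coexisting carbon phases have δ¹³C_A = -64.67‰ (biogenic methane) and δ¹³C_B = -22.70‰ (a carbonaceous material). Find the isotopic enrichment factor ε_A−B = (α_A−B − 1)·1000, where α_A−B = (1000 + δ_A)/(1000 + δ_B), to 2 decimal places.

α_A−B = (1000 + -64.67) / (1000 + -22.70) = 935.33 / 977.30 = 0.957055
ε_A−B = (0.957055 − 1) × 1000 = -42.945‰
(The approximation ε ≈ δ_A − δ_B would give -41.97‰.)

-42.94‰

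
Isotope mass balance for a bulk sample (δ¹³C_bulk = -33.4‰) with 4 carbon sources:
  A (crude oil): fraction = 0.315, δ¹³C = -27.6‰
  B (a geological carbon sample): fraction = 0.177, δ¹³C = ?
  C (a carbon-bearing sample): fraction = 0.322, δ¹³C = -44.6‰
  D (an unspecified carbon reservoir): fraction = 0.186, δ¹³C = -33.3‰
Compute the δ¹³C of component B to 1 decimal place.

-23.5‰

Isotope mass balance: δ_bulk = Σ fᵢ·δᵢ.
-33.4 = 0.315×(-27.6) + 0.177×δ_B + 0.322×(-44.6) + 0.186×(-33.3)
0.177·δ_B = -33.4 − (-29.249) = -4.151
δ_B = -4.151 / 0.177 = -23.45‰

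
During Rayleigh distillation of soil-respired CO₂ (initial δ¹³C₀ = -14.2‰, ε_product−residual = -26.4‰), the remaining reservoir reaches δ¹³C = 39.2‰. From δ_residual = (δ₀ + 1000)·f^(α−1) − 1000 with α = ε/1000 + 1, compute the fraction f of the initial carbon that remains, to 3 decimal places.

0.136

α − 1 = ε/1000 = -0.0264
(δ_res + 1000)/(δ₀ + 1000) = (39.2 + 1000)/(-14.2 + 1000) = 1039.2/985.8 = 1.054169
f = 1.054169^(1/-0.0264) = exp(ln(1.054169)/-0.0264) = exp(0.05275/-0.0264)
f = exp(-1.9982) = 0.1356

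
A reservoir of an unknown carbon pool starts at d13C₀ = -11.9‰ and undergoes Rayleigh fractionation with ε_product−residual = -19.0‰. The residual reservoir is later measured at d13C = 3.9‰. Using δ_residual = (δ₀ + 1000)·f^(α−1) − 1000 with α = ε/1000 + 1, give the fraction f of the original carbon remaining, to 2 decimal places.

α − 1 = ε/1000 = -0.0190
(δ_res + 1000)/(δ₀ + 1000) = (3.9 + 1000)/(-11.9 + 1000) = 1003.9/988.1 = 1.015990
f = 1.015990^(1/-0.0190) = exp(ln(1.015990)/-0.0190) = exp(0.01586/-0.0190)
f = exp(-0.8349) = 0.4339

0.43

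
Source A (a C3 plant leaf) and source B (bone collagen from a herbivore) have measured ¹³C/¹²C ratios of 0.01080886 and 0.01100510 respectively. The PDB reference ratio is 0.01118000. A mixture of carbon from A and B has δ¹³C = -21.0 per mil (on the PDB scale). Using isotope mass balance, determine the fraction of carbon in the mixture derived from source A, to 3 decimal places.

δ_A = (0.01080886/0.01118000 − 1)×1000 = (0.966803 − 1)×1000 = -33.197 per mil
δ_B = (0.01100510/0.01118000 − 1)×1000 = (0.984356 − 1)×1000 = -15.644 per mil
f_A = (δ_mix − δ_B)/(δ_A − δ_B) = (-21.0 − (-15.644))/(-33.197 − (-15.644))
f_A = -5.356 / -17.553 = 0.3051

0.305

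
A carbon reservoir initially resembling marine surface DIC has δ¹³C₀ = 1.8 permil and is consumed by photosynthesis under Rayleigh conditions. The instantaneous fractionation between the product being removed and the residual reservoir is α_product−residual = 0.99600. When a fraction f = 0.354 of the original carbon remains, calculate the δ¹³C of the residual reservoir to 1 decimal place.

6.0 permil

Rayleigh residual: δ_res = (δ₀ + 1000)·f^(α−1) − 1000
α − 1 = -0.00400
f^(α−1) = 0.354^(-0.00400) = 1.004162
δ_res = (1.8 + 1000) × 1.004162 − 1000 = 1005.970 − 1000 = 5.97 permil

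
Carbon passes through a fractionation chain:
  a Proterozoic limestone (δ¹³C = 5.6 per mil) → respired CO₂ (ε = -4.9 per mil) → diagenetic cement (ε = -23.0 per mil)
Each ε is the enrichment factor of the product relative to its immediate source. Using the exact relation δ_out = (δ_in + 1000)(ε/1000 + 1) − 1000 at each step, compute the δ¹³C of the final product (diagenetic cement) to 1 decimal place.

-22.3 per mil

step 1: δ = (5.60 + 1000)·(-4.9/1000 + 1) − 1000 = 0.67 per mil
step 2: δ = (0.67 + 1000)·(-23.0/1000 + 1) − 1000 = -22.34 per mil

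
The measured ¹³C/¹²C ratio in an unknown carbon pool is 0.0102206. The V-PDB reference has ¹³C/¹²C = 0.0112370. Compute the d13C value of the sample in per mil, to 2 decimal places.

d13C = (R_sample / R_standard − 1) × 1000
R_sample / R_standard = 0.0102206 / 0.0112370 = 0.909549
d13C = (0.909549 − 1) × 1000 = -90.451 per mil

-90.45 per mil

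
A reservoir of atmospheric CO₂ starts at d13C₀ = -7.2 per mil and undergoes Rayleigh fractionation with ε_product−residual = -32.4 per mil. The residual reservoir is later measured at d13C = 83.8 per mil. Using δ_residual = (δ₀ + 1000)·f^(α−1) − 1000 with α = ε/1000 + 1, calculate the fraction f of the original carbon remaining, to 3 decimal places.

α − 1 = ε/1000 = -0.0324
(δ_res + 1000)/(δ₀ + 1000) = (83.8 + 1000)/(-7.2 + 1000) = 1083.8/992.8 = 1.091660
f = 1.091660^(1/-0.0324) = exp(ln(1.091660)/-0.0324) = exp(0.08770/-0.0324)
f = exp(-2.7068) = 0.0668

0.067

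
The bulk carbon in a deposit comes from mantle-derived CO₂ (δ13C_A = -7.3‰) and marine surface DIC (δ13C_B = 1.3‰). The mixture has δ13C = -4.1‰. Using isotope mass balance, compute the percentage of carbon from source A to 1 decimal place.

62.8%

δ_mix = f_A·δ_A + (1 − f_A)·δ_B  ⇒  f_A = (δ_mix − δ_B)/(δ_A − δ_B)
f_A = (-4.1 − (1.3)) / (-7.3 − (1.3))
f_A = -5.4 / -8.6 = 0.6279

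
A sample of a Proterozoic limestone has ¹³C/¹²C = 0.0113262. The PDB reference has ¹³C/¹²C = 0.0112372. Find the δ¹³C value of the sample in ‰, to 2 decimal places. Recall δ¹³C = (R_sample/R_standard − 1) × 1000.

7.92‰

δ¹³C = (R_sample / R_standard − 1) × 1000
R_sample / R_standard = 0.0113262 / 0.0112372 = 1.007920
δ¹³C = (1.007920 − 1) × 1000 = 7.920‰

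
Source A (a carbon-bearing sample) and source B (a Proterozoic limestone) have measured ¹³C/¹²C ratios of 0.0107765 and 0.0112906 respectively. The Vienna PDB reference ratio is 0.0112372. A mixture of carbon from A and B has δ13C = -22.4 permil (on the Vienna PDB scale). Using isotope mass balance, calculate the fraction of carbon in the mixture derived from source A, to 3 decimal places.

δ_A = (0.0107765/0.0112372 − 1)×1000 = (0.959002 − 1)×1000 = -40.998 permil
δ_B = (0.0112906/0.0112372 − 1)×1000 = (1.004752 − 1)×1000 = 4.752 permil
f_A = (δ_mix − δ_B)/(δ_A − δ_B) = (-22.4 − (4.752))/(-40.998 − (4.752))
f_A = -27.152 / -45.750 = 0.5935

0.593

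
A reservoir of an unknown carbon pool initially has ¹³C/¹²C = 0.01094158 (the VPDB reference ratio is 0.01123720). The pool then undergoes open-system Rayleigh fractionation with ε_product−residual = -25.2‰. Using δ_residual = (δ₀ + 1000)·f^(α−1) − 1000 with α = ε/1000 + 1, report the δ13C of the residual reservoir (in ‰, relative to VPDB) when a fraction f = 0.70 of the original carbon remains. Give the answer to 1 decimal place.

δ₀ = (0.01094158/0.01123720 − 1)×1000 = (0.973693 − 1)×1000 = -26.307‰
α − 1 = ε/1000 = -0.0252
f^(α−1) = 0.70^(-0.0252) = 1.009029
δ_res = (-26.307 + 1000) × 1.009029 − 1000 = 982.484 − 1000 = -17.52‰

-17.5‰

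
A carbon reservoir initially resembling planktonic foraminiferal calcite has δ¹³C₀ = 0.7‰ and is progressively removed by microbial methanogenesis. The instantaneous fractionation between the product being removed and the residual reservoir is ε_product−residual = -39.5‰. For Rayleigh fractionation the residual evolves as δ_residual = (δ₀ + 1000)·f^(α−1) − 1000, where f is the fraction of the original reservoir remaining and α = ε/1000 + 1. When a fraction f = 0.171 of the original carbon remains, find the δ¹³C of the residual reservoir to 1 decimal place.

Rayleigh residual: δ_res = (δ₀ + 1000)·f^(α−1) − 1000
α = ε/1000 + 1 = 0.96050, so α − 1 = -0.03950
f^(α−1) = 0.171^(-0.03950) = 1.072251
δ_res = (0.7 + 1000) × 1.072251 − 1000 = 1073.002 − 1000 = 73.00‰

73.0‰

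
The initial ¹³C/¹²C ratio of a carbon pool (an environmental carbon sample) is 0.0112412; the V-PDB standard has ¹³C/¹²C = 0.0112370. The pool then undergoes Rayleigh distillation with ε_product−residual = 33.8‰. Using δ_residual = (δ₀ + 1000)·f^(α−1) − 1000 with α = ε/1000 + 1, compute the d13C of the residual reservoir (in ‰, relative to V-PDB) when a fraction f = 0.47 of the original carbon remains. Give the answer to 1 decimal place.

-24.8‰

δ₀ = (0.0112412/0.0112370 − 1)×1000 = (1.000374 − 1)×1000 = 0.374‰
α − 1 = ε/1000 = 0.0338
f^(α−1) = 0.47^(0.0338) = 0.974803
δ_res = (0.374 + 1000) × 0.974803 − 1000 = 975.167 − 1000 = -24.83‰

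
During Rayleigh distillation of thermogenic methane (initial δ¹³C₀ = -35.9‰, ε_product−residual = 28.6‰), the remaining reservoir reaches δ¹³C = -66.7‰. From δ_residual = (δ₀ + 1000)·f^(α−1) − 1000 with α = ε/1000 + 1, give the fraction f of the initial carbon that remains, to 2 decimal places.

α − 1 = ε/1000 = 0.0286
(δ_res + 1000)/(δ₀ + 1000) = (-66.7 + 1000)/(-35.9 + 1000) = 933.3/964.1 = 0.968053
f = 0.968053^(1/0.0286) = exp(ln(0.968053)/0.0286) = exp(-0.03247/0.0286)
f = exp(-1.1353) = 0.3213

0.32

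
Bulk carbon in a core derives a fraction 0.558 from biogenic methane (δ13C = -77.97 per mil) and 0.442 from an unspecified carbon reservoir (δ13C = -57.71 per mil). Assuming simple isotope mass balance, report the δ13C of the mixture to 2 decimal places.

δ_mix = f_A·δ_A + f_B·δ_B
δ_mix = 0.558 × (-77.97) + 0.442 × (-57.71)
δ_mix = -43.507 + -25.508 = -69.015 per mil

-69.02 per mil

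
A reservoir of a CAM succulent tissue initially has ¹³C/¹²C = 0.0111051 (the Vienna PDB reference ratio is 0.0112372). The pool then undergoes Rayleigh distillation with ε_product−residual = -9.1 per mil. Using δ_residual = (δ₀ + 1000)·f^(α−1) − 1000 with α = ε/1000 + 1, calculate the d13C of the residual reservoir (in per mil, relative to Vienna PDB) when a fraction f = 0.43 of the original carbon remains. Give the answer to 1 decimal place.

-4.1 per mil

δ₀ = (0.0111051/0.0112372 − 1)×1000 = (0.988244 − 1)×1000 = -11.756 per mil
α − 1 = ε/1000 = -0.0091
f^(α−1) = 0.43^(-0.0091) = 1.007710
δ_res = (-11.756 + 1000) × 1.007710 − 1000 = 995.863 − 1000 = -4.14 per mil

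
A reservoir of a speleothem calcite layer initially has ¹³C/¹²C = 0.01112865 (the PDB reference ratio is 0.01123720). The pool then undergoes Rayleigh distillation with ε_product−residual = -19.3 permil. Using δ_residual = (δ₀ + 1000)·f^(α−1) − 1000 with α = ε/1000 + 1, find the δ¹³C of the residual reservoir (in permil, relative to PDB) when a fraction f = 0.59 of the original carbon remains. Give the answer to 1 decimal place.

δ₀ = (0.01112865/0.01123720 − 1)×1000 = (0.990340 − 1)×1000 = -9.660 permil
α − 1 = ε/1000 = -0.0193
f^(α−1) = 0.59^(-0.0193) = 1.010235
δ_res = (-9.660 + 1000) × 1.010235 − 1000 = 1000.477 − 1000 = 0.48 permil

0.5 permil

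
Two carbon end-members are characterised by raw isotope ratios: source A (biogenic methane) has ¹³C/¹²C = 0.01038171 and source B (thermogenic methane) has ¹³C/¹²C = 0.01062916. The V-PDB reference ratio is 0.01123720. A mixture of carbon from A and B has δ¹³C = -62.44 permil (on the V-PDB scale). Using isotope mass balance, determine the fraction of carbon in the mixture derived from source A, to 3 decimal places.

δ_A = (0.01038171/0.01123720 − 1)×1000 = (0.923870 − 1)×1000 = -76.130 permil
δ_B = (0.01062916/0.01123720 − 1)×1000 = (0.945890 − 1)×1000 = -54.110 permil
f_A = (δ_mix − δ_B)/(δ_A − δ_B) = (-62.44 − (-54.110))/(-76.130 − (-54.110))
f_A = -8.330 / -22.021 = 0.3783

0.378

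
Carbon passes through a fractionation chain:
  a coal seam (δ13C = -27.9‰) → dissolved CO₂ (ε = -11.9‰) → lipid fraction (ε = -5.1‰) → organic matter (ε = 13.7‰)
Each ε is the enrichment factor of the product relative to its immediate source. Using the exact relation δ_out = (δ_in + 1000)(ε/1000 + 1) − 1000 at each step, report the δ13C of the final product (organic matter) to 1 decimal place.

step 1: δ = (-27.90 + 1000)·(-11.9/1000 + 1) − 1000 = -39.47‰
step 2: δ = (-39.47 + 1000)·(-5.1/1000 + 1) − 1000 = -44.37‰
step 3: δ = (-44.37 + 1000)·(13.7/1000 + 1) − 1000 = -31.27‰

-31.3‰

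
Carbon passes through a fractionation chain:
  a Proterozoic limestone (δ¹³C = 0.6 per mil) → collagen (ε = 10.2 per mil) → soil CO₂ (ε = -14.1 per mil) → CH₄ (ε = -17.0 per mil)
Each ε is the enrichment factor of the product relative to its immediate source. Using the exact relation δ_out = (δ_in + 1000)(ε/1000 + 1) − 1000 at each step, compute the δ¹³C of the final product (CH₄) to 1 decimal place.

-20.4 per mil

step 1: δ = (0.60 + 1000)·(10.2/1000 + 1) − 1000 = 10.81 per mil
step 2: δ = (10.81 + 1000)·(-14.1/1000 + 1) − 1000 = -3.45 per mil
step 3: δ = (-3.45 + 1000)·(-17.0/1000 + 1) − 1000 = -20.39 per mil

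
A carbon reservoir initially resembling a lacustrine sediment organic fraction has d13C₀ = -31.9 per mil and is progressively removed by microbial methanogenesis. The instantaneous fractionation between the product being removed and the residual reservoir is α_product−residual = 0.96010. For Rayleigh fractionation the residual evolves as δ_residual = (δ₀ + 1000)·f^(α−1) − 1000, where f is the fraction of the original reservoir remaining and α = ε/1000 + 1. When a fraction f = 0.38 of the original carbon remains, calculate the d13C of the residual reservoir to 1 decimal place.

Rayleigh residual: δ_res = (δ₀ + 1000)·f^(α−1) − 1000
α − 1 = -0.03990
f^(α−1) = 0.38^(-0.03990) = 1.039362
δ_res = (-31.9 + 1000) × 1.039362 − 1000 = 1006.206 − 1000 = 6.21 per mil

6.2 per mil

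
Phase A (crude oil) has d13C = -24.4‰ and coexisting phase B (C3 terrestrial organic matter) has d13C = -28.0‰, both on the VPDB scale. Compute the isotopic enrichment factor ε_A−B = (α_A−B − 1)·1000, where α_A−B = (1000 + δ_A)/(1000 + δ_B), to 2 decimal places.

α_A−B = (1000 + -24.4) / (1000 + -28.0) = 975.6 / 972.0 = 1.003704
ε_A−B = (1.003704 − 1) × 1000 = 3.704‰
(The approximation ε ≈ δ_A − δ_B would give 3.6‰.)

3.70‰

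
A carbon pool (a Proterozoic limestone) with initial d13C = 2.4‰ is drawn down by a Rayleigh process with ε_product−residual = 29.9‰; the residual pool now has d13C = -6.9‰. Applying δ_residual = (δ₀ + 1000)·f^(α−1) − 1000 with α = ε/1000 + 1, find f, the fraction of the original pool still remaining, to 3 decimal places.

α − 1 = ε/1000 = 0.0299
(δ_res + 1000)/(δ₀ + 1000) = (-6.9 + 1000)/(2.4 + 1000) = 993.1/1002.4 = 0.990722
f = 0.990722^(1/0.0299) = exp(ln(0.990722)/0.0299) = exp(-0.00932/0.0299)
f = exp(-0.3117) = 0.7322

0.732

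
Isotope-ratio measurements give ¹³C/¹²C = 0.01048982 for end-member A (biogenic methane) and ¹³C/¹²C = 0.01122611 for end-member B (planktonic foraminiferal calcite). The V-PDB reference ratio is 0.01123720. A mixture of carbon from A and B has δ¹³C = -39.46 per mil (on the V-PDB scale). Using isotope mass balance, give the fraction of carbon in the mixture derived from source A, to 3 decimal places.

0.587

δ_A = (0.01048982/0.01123720 − 1)×1000 = (0.933491 − 1)×1000 = -66.509 per mil
δ_B = (0.01122611/0.01123720 − 1)×1000 = (0.999013 − 1)×1000 = -0.987 per mil
f_A = (δ_mix − δ_B)/(δ_A − δ_B) = (-39.46 − (-0.987))/(-66.509 − (-0.987))
f_A = -38.473 / -65.523 = 0.5872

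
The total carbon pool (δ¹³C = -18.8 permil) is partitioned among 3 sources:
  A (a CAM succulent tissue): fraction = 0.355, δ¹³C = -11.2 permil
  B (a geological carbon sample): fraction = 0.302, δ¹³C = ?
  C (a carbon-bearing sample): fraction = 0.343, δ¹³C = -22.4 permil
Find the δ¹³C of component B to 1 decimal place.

Isotope mass balance: δ_bulk = Σ fᵢ·δᵢ.
-18.8 = 0.355×(-11.2) + 0.302×δ_B + 0.343×(-22.4)
0.302·δ_B = -18.8 − (-11.659) = -7.141
δ_B = -7.141 / 0.302 = -23.65 permil

-23.6 permil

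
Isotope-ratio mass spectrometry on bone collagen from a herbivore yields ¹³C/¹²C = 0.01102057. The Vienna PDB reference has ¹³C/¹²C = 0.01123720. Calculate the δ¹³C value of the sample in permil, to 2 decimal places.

-19.28 permil

δ¹³C = (R_sample / R_standard − 1) × 1000
R_sample / R_standard = 0.01102057 / 0.01123720 = 0.980722
δ¹³C = (0.980722 − 1) × 1000 = -19.278 permil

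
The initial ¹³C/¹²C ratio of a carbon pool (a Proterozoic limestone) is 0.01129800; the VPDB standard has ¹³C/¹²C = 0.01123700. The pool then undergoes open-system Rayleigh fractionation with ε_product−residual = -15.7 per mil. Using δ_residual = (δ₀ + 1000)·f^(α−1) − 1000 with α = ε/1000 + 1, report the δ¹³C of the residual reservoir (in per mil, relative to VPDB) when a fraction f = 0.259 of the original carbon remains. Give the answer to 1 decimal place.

δ₀ = (0.01129800/0.01123700 − 1)×1000 = (1.005428 − 1)×1000 = 5.428 per mil
α − 1 = ε/1000 = -0.0157
f^(α−1) = 0.259^(-0.0157) = 1.021436
δ_res = (5.428 + 1000) × 1.021436 − 1000 = 1026.981 − 1000 = 26.98 per mil

27.0 per mil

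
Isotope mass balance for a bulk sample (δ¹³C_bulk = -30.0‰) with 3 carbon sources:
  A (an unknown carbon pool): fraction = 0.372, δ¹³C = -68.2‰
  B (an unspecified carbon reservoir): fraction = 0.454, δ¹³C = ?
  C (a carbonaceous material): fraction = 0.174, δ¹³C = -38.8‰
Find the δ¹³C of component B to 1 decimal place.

Isotope mass balance: δ_bulk = Σ fᵢ·δᵢ.
-30.0 = 0.372×(-68.2) + 0.454×δ_B + 0.174×(-38.8)
0.454·δ_B = -30.0 − (-32.122) = 2.122
δ_B = 2.122 / 0.454 = 4.67‰

4.7‰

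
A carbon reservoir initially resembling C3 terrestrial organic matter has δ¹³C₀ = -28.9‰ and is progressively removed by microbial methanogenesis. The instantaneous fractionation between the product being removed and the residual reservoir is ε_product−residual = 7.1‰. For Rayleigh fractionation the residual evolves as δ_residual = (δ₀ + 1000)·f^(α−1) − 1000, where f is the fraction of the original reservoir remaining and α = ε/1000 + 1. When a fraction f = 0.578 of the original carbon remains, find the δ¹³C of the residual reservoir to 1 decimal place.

-32.7‰

Rayleigh residual: δ_res = (δ₀ + 1000)·f^(α−1) − 1000
α = ε/1000 + 1 = 1.00710, so α − 1 = 0.00710
f^(α−1) = 0.578^(0.00710) = 0.996115
δ_res = (-28.9 + 1000) × 0.996115 − 1000 = 967.328 − 1000 = -32.67‰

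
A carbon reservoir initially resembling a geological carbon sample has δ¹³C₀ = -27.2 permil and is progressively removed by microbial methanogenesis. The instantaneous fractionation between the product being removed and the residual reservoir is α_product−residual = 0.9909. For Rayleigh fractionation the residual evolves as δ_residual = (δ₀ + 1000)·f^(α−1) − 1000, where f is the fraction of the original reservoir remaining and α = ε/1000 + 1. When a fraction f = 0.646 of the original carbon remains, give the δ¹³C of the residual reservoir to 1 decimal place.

Rayleigh residual: δ_res = (δ₀ + 1000)·f^(α−1) − 1000
α − 1 = -0.00910
f^(α−1) = 0.646^(-0.00910) = 1.003984
δ_res = (-27.2 + 1000) × 1.003984 − 1000 = 976.676 − 1000 = -23.32 permil

-23.3 permil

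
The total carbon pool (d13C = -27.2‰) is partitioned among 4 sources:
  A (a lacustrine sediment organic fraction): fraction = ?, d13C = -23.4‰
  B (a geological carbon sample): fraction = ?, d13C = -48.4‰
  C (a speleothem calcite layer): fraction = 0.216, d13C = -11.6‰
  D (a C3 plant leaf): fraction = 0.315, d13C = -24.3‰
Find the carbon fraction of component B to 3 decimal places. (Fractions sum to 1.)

Let f_B and f_A be the unknown fractions; fractions sum to 1 so f_B + f_A = 0.469.
Mass balance: Σ fᵢ·δᵢ = δ_bulk ⇒ f_B·(-48.4) + f_A·(-23.4) = -27.2 − (-10.160) = -17.040
Substitute f_A = 0.469 − f_B:
f_B·(-48.4 − -23.4) = -17.040 − 0.469×(-23.4) = -6.065
f_B = -6.065 / -25.0 = 0.2426

0.243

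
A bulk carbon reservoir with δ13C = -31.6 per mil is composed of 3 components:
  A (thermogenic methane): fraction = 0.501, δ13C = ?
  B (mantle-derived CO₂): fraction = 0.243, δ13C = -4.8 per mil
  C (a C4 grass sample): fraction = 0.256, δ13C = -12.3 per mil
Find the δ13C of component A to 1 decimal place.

-54.5 per mil

Isotope mass balance: δ_bulk = Σ fᵢ·δᵢ.
-31.6 = 0.501×δ_A + 0.243×(-4.8) + 0.256×(-12.3)
0.501·δ_A = -31.6 − (-4.315) = -27.285
δ_A = -27.285 / 0.501 = -54.46 per mil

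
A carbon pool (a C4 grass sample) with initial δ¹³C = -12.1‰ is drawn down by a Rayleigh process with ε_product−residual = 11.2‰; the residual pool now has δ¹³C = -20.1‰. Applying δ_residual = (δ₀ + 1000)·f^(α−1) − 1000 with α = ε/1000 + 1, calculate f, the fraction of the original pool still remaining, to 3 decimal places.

α − 1 = ε/1000 = 0.0112
(δ_res + 1000)/(δ₀ + 1000) = (-20.1 + 1000)/(-12.1 + 1000) = 979.9/987.9 = 0.991902
f = 0.991902^(1/0.0112) = exp(ln(0.991902)/0.0112) = exp(-0.00813/0.0112)
f = exp(-0.7260) = 0.4839

0.484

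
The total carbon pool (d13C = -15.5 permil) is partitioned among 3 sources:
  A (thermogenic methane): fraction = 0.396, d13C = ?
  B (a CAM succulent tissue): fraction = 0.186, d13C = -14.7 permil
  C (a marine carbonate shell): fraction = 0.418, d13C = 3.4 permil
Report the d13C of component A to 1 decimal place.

Isotope mass balance: δ_bulk = Σ fᵢ·δᵢ.
-15.5 = 0.396×δ_A + 0.186×(-14.7) + 0.418×(3.4)
0.396·δ_A = -15.5 − (-1.313) = -14.187
δ_A = -14.187 / 0.396 = -35.83 permil

-35.8 permil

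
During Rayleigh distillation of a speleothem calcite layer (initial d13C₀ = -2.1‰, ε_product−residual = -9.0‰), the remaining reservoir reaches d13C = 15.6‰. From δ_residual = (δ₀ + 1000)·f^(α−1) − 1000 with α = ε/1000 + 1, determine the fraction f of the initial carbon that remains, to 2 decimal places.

0.14

α − 1 = ε/1000 = -0.0090
(δ_res + 1000)/(δ₀ + 1000) = (15.6 + 1000)/(-2.1 + 1000) = 1015.6/997.9 = 1.017737
f = 1.017737^(1/-0.0090) = exp(ln(1.017737)/-0.0090) = exp(0.01758/-0.0090)
f = exp(-1.9535) = 0.1418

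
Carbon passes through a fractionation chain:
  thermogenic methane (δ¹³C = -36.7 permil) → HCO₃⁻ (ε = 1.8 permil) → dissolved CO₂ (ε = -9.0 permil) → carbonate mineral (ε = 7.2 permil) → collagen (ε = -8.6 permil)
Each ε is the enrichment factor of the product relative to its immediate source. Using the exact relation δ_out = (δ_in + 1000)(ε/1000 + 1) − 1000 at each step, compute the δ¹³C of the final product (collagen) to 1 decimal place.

step 1: δ = (-36.70 + 1000)·(1.8/1000 + 1) − 1000 = -34.97 permil
step 2: δ = (-34.97 + 1000)·(-9.0/1000 + 1) − 1000 = -43.65 permil
step 3: δ = (-43.65 + 1000)·(7.2/1000 + 1) − 1000 = -36.77 permil
step 4: δ = (-36.77 + 1000)·(-8.6/1000 + 1) − 1000 = -45.05 permil

-45.0 permil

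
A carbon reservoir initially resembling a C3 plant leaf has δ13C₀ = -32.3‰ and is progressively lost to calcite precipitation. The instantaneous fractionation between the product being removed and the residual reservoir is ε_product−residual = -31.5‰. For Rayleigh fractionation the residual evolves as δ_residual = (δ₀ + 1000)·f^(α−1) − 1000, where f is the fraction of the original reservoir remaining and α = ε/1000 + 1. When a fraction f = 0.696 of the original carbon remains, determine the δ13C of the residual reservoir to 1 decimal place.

-21.2‰

Rayleigh residual: δ_res = (δ₀ + 1000)·f^(α−1) − 1000
α = ε/1000 + 1 = 0.96850, so α − 1 = -0.03150
f^(α−1) = 0.696^(-0.03150) = 1.011481
δ_res = (-32.3 + 1000) × 1.011481 − 1000 = 978.810 − 1000 = -21.19‰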